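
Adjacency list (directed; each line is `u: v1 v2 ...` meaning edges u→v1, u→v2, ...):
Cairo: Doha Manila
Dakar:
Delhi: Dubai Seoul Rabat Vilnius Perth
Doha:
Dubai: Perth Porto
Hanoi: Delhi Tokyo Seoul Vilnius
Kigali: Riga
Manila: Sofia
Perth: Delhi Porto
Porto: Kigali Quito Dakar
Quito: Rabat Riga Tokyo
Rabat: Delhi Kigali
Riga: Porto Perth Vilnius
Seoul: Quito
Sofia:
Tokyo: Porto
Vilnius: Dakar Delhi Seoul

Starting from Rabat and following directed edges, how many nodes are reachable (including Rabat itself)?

BFS from Rabat visits: Rabat, Delhi, Kigali, Dubai, Seoul, Vilnius, Perth, Riga, Porto, Quito, Dakar, Tokyo
Reachable nodes: 12 of 17 total.

12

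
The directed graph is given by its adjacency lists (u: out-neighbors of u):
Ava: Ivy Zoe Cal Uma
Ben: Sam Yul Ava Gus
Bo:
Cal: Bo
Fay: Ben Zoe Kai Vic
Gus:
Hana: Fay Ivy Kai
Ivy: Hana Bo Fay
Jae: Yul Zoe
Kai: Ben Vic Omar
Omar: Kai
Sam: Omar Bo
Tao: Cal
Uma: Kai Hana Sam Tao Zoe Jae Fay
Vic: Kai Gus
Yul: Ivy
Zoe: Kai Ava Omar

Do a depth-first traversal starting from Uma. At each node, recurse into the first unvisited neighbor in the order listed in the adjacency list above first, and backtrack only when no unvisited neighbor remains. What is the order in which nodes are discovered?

Uma, Kai, Ben, Sam, Omar, Bo, Yul, Ivy, Hana, Fay, Zoe, Ava, Cal, Vic, Gus, Tao, Jae

Visit Uma
Uma → Kai
Kai → Ben
Ben → Sam
Sam → Omar
Sam → Bo
Ben → Yul
Yul → Ivy
Ivy → Hana
Hana → Fay
Fay → Zoe
Zoe → Ava
Ava → Cal
Fay → Vic
Vic → Gus
Uma → Tao
Uma → Jae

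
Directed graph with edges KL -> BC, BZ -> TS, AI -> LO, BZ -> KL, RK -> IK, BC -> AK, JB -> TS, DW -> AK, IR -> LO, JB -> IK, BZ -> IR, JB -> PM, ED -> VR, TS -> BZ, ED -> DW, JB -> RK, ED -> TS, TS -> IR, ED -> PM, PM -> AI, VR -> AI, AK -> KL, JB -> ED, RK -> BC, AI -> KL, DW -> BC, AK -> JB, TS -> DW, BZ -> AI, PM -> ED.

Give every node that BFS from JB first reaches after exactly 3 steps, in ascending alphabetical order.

Level 0: JB
Level 1: ED, IK, PM, RK, TS
Level 2: AI, BC, BZ, DW, IR, VR
Level 3: AK, KL, LO

AK, KL, LO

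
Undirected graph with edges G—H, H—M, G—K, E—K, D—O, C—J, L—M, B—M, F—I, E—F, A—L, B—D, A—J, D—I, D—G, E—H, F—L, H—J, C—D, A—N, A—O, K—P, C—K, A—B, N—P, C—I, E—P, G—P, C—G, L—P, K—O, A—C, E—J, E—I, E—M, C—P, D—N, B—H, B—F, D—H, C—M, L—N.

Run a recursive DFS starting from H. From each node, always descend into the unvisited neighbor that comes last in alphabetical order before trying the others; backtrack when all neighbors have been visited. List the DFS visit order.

Visit H
H → M
M → L
L → P
P → N
N → D
D → O
O → K
K → G
G → C
C → J
J → E
E → I
I → F
F → B
B → A

H, M, L, P, N, D, O, K, G, C, J, E, I, F, B, A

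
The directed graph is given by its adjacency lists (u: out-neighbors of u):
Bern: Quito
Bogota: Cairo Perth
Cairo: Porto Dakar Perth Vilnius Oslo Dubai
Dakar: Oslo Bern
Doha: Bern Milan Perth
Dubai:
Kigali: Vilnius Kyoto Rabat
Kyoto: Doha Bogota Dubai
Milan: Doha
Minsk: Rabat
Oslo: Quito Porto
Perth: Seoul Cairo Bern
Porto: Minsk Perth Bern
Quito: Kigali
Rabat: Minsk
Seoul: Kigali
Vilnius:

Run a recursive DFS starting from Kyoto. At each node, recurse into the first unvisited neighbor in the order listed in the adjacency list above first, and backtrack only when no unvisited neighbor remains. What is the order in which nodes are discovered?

Visit Kyoto
Kyoto → Doha
Doha → Bern
Bern → Quito
Quito → Kigali
Kigali → Vilnius
Kigali → Rabat
Rabat → Minsk
Doha → Milan
Doha → Perth
Perth → Seoul
Perth → Cairo
Cairo → Porto
Cairo → Dakar
Dakar → Oslo
Cairo → Dubai
Kyoto → Bogota

Kyoto, Doha, Bern, Quito, Kigali, Vilnius, Rabat, Minsk, Milan, Perth, Seoul, Cairo, Porto, Dakar, Oslo, Dubai, Bogota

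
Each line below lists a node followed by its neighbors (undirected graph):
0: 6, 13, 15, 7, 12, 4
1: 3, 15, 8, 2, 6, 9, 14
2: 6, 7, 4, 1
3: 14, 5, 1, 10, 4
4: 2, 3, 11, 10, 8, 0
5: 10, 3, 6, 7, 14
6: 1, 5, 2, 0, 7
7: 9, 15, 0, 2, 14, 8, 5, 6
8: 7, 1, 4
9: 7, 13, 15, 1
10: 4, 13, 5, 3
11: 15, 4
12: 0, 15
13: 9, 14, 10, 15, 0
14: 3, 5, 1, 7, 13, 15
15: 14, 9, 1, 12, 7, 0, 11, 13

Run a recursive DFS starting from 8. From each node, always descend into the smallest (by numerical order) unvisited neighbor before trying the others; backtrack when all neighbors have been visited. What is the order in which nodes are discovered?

Visit 8
8 → 1
1 → 2
2 → 4
4 → 0
0 → 6
6 → 5
5 → 3
3 → 10
10 → 13
13 → 9
9 → 7
7 → 14
14 → 15
15 → 11
15 → 12

8, 1, 2, 4, 0, 6, 5, 3, 10, 13, 9, 7, 14, 15, 11, 12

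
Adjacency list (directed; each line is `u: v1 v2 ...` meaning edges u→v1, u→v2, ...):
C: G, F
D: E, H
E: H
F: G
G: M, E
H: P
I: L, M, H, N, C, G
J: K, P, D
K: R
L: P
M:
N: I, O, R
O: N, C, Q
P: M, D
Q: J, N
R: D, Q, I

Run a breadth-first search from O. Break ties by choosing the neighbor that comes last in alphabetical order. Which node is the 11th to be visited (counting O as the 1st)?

Visit O; enqueue Q, N, C → queue [Q, N, C]
Visit Q; enqueue J → queue [N, C, J]
Visit N; enqueue R, I → queue [C, J, R, I]
Visit C; enqueue G, F → queue [J, R, I, G, F]
Visit J; enqueue P, K, D → queue [R, I, G, F, P, K, D]
Visit R → queue [I, G, F, P, K, D]
Visit I; enqueue M, L, H → queue [G, F, P, K, D, M, L, H]
Visit G; enqueue E → queue [F, P, K, D, M, L, H, E]
Visit F → queue [P, K, D, M, L, H, E]
Visit P → queue [K, D, M, L, H, E]
Visit K → queue [D, M, L, H, E]
Visit D → queue [M, L, H, E]
Visit M → queue [L, H, E]
Visit L → queue [H, E]
Visit H → queue [E]
Visit E → queue []

Visit order: O, Q, N, C, J, R, I, G, F, P, K, D, M, L, H, E

K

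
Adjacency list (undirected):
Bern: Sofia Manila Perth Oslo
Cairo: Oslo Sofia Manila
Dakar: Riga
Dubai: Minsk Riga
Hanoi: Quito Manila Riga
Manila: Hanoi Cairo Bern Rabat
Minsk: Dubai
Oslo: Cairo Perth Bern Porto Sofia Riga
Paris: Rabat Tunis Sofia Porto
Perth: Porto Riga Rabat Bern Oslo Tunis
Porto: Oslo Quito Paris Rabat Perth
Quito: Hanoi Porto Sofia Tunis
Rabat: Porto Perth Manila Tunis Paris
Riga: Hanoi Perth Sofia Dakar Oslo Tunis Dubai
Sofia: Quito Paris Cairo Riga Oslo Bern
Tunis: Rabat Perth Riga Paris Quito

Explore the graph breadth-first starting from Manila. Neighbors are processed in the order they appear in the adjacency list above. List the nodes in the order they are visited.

Visit Manila; enqueue Hanoi, Cairo, Bern, Rabat → queue [Hanoi, Cairo, Bern, Rabat]
Visit Hanoi; enqueue Quito, Riga → queue [Cairo, Bern, Rabat, Quito, Riga]
Visit Cairo; enqueue Oslo, Sofia → queue [Bern, Rabat, Quito, Riga, Oslo, Sofia]
Visit Bern; enqueue Perth → queue [Rabat, Quito, Riga, Oslo, Sofia, Perth]
Visit Rabat; enqueue Porto, Tunis, Paris → queue [Quito, Riga, Oslo, Sofia, Perth, Porto, Tunis, Paris]
Visit Quito → queue [Riga, Oslo, Sofia, Perth, Porto, Tunis, Paris]
Visit Riga; enqueue Dakar, Dubai → queue [Oslo, Sofia, Perth, Porto, Tunis, Paris, Dakar, Dubai]
Visit Oslo → queue [Sofia, Perth, Porto, Tunis, Paris, Dakar, Dubai]
Visit Sofia → queue [Perth, Porto, Tunis, Paris, Dakar, Dubai]
Visit Perth → queue [Porto, Tunis, Paris, Dakar, Dubai]
Visit Porto → queue [Tunis, Paris, Dakar, Dubai]
Visit Tunis → queue [Paris, Dakar, Dubai]
Visit Paris → queue [Dakar, Dubai]
Visit Dakar → queue [Dubai]
Visit Dubai; enqueue Minsk → queue [Minsk]
Visit Minsk → queue []

Manila, Hanoi, Cairo, Bern, Rabat, Quito, Riga, Oslo, Sofia, Perth, Porto, Tunis, Paris, Dakar, Dubai, Minsk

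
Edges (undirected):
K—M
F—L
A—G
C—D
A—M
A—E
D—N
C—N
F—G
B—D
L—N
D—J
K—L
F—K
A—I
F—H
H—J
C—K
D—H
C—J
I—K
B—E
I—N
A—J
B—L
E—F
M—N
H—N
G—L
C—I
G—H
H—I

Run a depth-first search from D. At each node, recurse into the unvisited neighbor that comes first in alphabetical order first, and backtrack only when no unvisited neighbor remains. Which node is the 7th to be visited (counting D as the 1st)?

Visit D
D → B
B → E
E → A
A → G
G → F
F → H
H → I
I → C
C → J
C → K
K → L
L → N
N → M

Visit order: D, B, E, A, G, F, H, I, C, J, K, L, N, M

H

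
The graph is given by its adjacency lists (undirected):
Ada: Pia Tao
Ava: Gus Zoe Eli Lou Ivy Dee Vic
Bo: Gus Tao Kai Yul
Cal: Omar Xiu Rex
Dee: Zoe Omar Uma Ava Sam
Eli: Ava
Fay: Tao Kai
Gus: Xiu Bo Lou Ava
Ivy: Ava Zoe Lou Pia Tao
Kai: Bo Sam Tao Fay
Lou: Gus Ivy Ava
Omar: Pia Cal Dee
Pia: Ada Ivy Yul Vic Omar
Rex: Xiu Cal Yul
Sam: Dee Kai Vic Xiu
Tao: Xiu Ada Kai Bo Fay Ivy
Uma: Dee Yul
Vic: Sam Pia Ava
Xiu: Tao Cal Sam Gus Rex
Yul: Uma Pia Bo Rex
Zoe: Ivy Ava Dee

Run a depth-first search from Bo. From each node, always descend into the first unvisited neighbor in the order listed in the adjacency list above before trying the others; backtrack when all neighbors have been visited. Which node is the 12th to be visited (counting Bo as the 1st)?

Visit Bo
Bo → Gus
Gus → Xiu
Xiu → Tao
Tao → Ada
Ada → Pia
Pia → Ivy
Ivy → Ava
Ava → Zoe
Zoe → Dee
Dee → Omar
Omar → Cal
Cal → Rex
Rex → Yul
Yul → Uma
Dee → Sam
Sam → Kai
Kai → Fay
Sam → Vic
Ava → Eli
Ava → Lou

Visit order: Bo, Gus, Xiu, Tao, Ada, Pia, Ivy, Ava, Zoe, Dee, Omar, Cal, Rex, Yul, Uma, Sam, Kai, Fay, Vic, Eli, Lou

Cal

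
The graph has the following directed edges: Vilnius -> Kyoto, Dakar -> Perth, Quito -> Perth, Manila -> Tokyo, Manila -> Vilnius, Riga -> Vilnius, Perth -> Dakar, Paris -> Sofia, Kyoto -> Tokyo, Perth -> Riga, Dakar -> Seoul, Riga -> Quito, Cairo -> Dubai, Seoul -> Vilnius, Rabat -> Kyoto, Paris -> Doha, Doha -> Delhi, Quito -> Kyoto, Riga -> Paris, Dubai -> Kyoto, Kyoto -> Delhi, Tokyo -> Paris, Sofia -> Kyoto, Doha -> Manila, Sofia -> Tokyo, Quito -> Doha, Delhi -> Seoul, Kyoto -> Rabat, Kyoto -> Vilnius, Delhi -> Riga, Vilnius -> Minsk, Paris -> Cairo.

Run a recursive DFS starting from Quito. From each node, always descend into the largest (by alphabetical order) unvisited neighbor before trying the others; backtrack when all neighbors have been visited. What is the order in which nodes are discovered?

Visit Quito
Quito → Perth
Perth → Riga
Riga → Vilnius
Vilnius → Minsk
Vilnius → Kyoto
Kyoto → Tokyo
Tokyo → Paris
Paris → Sofia
Paris → Doha
Doha → Manila
Doha → Delhi
Delhi → Seoul
Paris → Cairo
Cairo → Dubai
Kyoto → Rabat
Perth → Dakar

Quito Perth Riga Vilnius Minsk Kyoto Tokyo Paris Sofia Doha Manila Delhi Seoul Cairo Dubai Rabat Dakar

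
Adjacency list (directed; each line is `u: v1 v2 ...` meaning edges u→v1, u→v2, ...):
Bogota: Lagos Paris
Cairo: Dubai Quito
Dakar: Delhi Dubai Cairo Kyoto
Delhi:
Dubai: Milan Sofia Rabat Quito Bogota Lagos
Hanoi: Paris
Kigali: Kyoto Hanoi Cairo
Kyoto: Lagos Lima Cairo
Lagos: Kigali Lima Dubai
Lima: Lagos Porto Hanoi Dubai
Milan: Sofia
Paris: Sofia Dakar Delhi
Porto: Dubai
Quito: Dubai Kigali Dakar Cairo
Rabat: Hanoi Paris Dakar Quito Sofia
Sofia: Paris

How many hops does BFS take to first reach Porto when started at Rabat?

Level 0: Rabat
Level 1: Dakar, Hanoi, Paris, Quito, Sofia
Level 2: Cairo, Delhi, Dubai, Kigali, Kyoto
Level 3: Bogota, Lagos, Lima, Milan
Level 4: Porto
Porto first appears at level 4.

4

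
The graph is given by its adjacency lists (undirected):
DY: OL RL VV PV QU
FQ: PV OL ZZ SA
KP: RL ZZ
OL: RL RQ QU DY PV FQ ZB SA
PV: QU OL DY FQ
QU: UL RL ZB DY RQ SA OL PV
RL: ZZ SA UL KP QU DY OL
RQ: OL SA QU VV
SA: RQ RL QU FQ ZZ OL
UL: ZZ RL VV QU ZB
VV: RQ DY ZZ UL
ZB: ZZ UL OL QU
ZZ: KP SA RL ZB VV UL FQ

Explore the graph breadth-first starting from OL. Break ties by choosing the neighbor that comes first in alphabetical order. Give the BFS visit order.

Visit OL; enqueue DY, FQ, PV, QU, RL, RQ, SA, ZB → queue [DY, FQ, PV, QU, RL, RQ, SA, ZB]
Visit DY; enqueue VV → queue [FQ, PV, QU, RL, RQ, SA, ZB, VV]
Visit FQ; enqueue ZZ → queue [PV, QU, RL, RQ, SA, ZB, VV, ZZ]
Visit PV → queue [QU, RL, RQ, SA, ZB, VV, ZZ]
Visit QU; enqueue UL → queue [RL, RQ, SA, ZB, VV, ZZ, UL]
Visit RL; enqueue KP → queue [RQ, SA, ZB, VV, ZZ, UL, KP]
Visit RQ → queue [SA, ZB, VV, ZZ, UL, KP]
Visit SA → queue [ZB, VV, ZZ, UL, KP]
Visit ZB → queue [VV, ZZ, UL, KP]
Visit VV → queue [ZZ, UL, KP]
Visit ZZ → queue [UL, KP]
Visit UL → queue [KP]
Visit KP → queue []

OL, DY, FQ, PV, QU, RL, RQ, SA, ZB, VV, ZZ, UL, KP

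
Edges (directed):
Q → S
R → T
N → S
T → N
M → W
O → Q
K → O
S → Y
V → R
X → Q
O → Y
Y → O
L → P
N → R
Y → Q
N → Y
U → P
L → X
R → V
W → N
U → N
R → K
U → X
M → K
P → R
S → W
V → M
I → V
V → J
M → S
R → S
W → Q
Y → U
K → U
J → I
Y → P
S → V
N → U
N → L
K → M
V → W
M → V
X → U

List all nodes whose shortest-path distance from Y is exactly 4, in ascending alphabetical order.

J, M

Level 0: Y
Level 1: O, P, Q, U
Level 2: N, R, S, X
Level 3: K, L, T, V, W
Level 4: J, M
Level 5: I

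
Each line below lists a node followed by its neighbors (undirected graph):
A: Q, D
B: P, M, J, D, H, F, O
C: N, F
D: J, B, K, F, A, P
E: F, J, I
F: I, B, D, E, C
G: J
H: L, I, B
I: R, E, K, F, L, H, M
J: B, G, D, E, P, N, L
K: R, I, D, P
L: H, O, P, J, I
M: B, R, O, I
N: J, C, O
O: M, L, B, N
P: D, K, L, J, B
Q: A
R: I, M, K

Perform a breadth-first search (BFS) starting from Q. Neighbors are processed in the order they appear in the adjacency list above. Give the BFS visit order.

Visit Q; enqueue A → queue [A]
Visit A; enqueue D → queue [D]
Visit D; enqueue J, B, K, F, P → queue [J, B, K, F, P]
Visit J; enqueue G, E, N, L → queue [B, K, F, P, G, E, N, L]
Visit B; enqueue M, H, O → queue [K, F, P, G, E, N, L, M, H, O]
Visit K; enqueue R, I → queue [F, P, G, E, N, L, M, H, O, R, I]
Visit F; enqueue C → queue [P, G, E, N, L, M, H, O, R, I, C]
Visit P → queue [G, E, N, L, M, H, O, R, I, C]
Visit G → queue [E, N, L, M, H, O, R, I, C]
Visit E → queue [N, L, M, H, O, R, I, C]
Visit N → queue [L, M, H, O, R, I, C]
Visit L → queue [M, H, O, R, I, C]
Visit M → queue [H, O, R, I, C]
Visit H → queue [O, R, I, C]
Visit O → queue [R, I, C]
Visit R → queue [I, C]
Visit I → queue [C]
Visit C → queue []

Q → A → D → J → B → K → F → P → G → E → N → L → M → H → O → R → I → C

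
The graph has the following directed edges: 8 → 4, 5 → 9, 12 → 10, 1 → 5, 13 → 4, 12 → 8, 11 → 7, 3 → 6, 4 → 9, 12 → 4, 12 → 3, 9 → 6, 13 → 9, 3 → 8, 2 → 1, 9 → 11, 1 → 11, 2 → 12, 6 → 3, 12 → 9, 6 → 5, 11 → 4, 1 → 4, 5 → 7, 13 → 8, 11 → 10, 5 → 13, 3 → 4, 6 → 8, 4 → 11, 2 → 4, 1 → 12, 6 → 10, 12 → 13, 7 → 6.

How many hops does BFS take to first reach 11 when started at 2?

Level 0: 2
Level 1: 1, 4, 12
Level 2: 3, 5, 8, 9, 10, 11, 13
Level 3: 6, 7
11 first appears at level 2.

2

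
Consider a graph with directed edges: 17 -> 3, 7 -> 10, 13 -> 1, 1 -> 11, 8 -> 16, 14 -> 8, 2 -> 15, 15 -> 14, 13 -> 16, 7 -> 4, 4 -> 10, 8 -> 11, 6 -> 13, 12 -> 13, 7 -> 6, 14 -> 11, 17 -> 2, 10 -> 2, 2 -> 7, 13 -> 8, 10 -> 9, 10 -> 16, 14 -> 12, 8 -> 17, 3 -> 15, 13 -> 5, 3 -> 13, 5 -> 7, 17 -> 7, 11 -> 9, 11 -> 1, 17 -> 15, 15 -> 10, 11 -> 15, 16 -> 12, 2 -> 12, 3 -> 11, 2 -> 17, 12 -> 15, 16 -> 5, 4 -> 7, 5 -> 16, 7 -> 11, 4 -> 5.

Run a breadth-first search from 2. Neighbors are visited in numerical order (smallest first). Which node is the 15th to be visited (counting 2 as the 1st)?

16

Visit 2; enqueue 7, 12, 15, 17 → queue [7, 12, 15, 17]
Visit 7; enqueue 4, 6, 10, 11 → queue [12, 15, 17, 4, 6, 10, 11]
Visit 12; enqueue 13 → queue [15, 17, 4, 6, 10, 11, 13]
Visit 15; enqueue 14 → queue [17, 4, 6, 10, 11, 13, 14]
Visit 17; enqueue 3 → queue [4, 6, 10, 11, 13, 14, 3]
Visit 4; enqueue 5 → queue [6, 10, 11, 13, 14, 3, 5]
Visit 6 → queue [10, 11, 13, 14, 3, 5]
Visit 10; enqueue 9, 16 → queue [11, 13, 14, 3, 5, 9, 16]
Visit 11; enqueue 1 → queue [13, 14, 3, 5, 9, 16, 1]
Visit 13; enqueue 8 → queue [14, 3, 5, 9, 16, 1, 8]
Visit 14 → queue [3, 5, 9, 16, 1, 8]
Visit 3 → queue [5, 9, 16, 1, 8]
Visit 5 → queue [9, 16, 1, 8]
Visit 9 → queue [16, 1, 8]
Visit 16 → queue [1, 8]
Visit 1 → queue [8]
Visit 8 → queue []

Visit order: 2, 7, 12, 15, 17, 4, 6, 10, 11, 13, 14, 3, 5, 9, 16, 1, 8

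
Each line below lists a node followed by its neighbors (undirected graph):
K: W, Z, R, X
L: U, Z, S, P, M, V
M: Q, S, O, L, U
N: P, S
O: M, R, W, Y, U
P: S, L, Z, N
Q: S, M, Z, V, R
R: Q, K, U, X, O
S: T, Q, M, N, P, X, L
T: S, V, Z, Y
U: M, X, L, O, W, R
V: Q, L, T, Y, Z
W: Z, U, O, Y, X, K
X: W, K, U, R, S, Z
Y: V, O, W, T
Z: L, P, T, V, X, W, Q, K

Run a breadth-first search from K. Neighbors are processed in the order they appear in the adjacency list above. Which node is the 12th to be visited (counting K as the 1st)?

Visit K; enqueue W, Z, R, X → queue [W, Z, R, X]
Visit W; enqueue U, O, Y → queue [Z, R, X, U, O, Y]
Visit Z; enqueue L, P, T, V, Q → queue [R, X, U, O, Y, L, P, T, V, Q]
Visit R → queue [X, U, O, Y, L, P, T, V, Q]
Visit X; enqueue S → queue [U, O, Y, L, P, T, V, Q, S]
Visit U; enqueue M → queue [O, Y, L, P, T, V, Q, S, M]
Visit O → queue [Y, L, P, T, V, Q, S, M]
Visit Y → queue [L, P, T, V, Q, S, M]
Visit L → queue [P, T, V, Q, S, M]
Visit P; enqueue N → queue [T, V, Q, S, M, N]
Visit T → queue [V, Q, S, M, N]
Visit V → queue [Q, S, M, N]
Visit Q → queue [S, M, N]
Visit S → queue [M, N]
Visit M → queue [N]
Visit N → queue []

Visit order: K, W, Z, R, X, U, O, Y, L, P, T, V, Q, S, M, N

V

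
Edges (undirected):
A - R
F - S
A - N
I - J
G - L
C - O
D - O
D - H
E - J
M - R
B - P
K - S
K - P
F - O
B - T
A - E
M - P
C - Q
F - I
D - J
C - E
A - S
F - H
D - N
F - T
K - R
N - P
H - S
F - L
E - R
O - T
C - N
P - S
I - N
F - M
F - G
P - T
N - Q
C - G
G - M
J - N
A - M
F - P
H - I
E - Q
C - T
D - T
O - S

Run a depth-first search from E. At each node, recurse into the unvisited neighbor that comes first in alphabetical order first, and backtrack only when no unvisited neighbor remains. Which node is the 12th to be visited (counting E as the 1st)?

Visit E
E → A
A → M
M → F
F → G
G → C
C → N
N → D
D → H
H → I
I → J
H → S
S → K
K → P
P → B
B → T
T → O
K → R
N → Q
G → L

Visit order: E, A, M, F, G, C, N, D, H, I, J, S, K, P, B, T, O, R, Q, L

S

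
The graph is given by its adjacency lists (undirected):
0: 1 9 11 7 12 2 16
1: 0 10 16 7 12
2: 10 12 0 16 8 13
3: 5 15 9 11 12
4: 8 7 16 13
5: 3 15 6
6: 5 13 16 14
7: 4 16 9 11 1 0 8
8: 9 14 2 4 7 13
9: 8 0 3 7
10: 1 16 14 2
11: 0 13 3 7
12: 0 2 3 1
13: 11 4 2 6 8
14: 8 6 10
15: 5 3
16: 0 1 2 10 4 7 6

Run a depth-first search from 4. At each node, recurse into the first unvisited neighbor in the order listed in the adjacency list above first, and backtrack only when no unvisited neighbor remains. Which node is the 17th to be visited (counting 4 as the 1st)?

Visit 4
4 → 8
8 → 9
9 → 0
0 → 1
1 → 10
10 → 16
16 → 2
2 → 12
12 → 3
3 → 5
5 → 15
5 → 6
6 → 13
13 → 11
11 → 7
6 → 14

Visit order: 4, 8, 9, 0, 1, 10, 16, 2, 12, 3, 5, 15, 6, 13, 11, 7, 14

14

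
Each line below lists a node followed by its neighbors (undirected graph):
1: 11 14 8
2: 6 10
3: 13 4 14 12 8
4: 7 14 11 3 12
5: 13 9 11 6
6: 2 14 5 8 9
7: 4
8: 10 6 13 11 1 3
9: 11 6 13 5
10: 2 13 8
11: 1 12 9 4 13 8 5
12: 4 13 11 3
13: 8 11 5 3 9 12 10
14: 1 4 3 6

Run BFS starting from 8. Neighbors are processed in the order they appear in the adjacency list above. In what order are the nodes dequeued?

8 → 10 → 6 → 13 → 11 → 1 → 3 → 2 → 14 → 5 → 9 → 12 → 4 → 7

Visit 8; enqueue 10, 6, 13, 11, 1, 3 → queue [10, 6, 13, 11, 1, 3]
Visit 10; enqueue 2 → queue [6, 13, 11, 1, 3, 2]
Visit 6; enqueue 14, 5, 9 → queue [13, 11, 1, 3, 2, 14, 5, 9]
Visit 13; enqueue 12 → queue [11, 1, 3, 2, 14, 5, 9, 12]
Visit 11; enqueue 4 → queue [1, 3, 2, 14, 5, 9, 12, 4]
Visit 1 → queue [3, 2, 14, 5, 9, 12, 4]
Visit 3 → queue [2, 14, 5, 9, 12, 4]
Visit 2 → queue [14, 5, 9, 12, 4]
Visit 14 → queue [5, 9, 12, 4]
Visit 5 → queue [9, 12, 4]
Visit 9 → queue [12, 4]
Visit 12 → queue [4]
Visit 4; enqueue 7 → queue [7]
Visit 7 → queue []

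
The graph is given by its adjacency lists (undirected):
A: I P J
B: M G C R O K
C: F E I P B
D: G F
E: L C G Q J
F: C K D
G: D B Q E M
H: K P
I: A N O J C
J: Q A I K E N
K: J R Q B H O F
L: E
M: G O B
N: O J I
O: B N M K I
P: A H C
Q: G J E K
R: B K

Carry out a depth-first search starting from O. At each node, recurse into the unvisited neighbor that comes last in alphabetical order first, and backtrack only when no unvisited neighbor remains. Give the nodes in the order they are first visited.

Visit O
O → N
N → J
J → Q
Q → K
K → R
R → B
B → M
M → G
G → E
E → L
E → C
C → P
P → H
P → A
A → I
C → F
F → D

O N J Q K R B M G E L C P H A I F D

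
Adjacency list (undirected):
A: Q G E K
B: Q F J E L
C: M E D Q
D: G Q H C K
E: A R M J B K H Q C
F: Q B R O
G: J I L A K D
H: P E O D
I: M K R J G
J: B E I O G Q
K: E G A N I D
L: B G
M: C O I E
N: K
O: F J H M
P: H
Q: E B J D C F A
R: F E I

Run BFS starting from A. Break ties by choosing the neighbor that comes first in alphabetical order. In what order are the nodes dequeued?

Visit A; enqueue E, G, K, Q → queue [E, G, K, Q]
Visit E; enqueue B, C, H, J, M, R → queue [G, K, Q, B, C, H, J, M, R]
Visit G; enqueue D, I, L → queue [K, Q, B, C, H, J, M, R, D, I, L]
Visit K; enqueue N → queue [Q, B, C, H, J, M, R, D, I, L, N]
Visit Q; enqueue F → queue [B, C, H, J, M, R, D, I, L, N, F]
Visit B → queue [C, H, J, M, R, D, I, L, N, F]
Visit C → queue [H, J, M, R, D, I, L, N, F]
Visit H; enqueue O, P → queue [J, M, R, D, I, L, N, F, O, P]
Visit J → queue [M, R, D, I, L, N, F, O, P]
Visit M → queue [R, D, I, L, N, F, O, P]
Visit R → queue [D, I, L, N, F, O, P]
Visit D → queue [I, L, N, F, O, P]
Visit I → queue [L, N, F, O, P]
Visit L → queue [N, F, O, P]
Visit N → queue [F, O, P]
Visit F → queue [O, P]
Visit O → queue [P]
Visit P → queue []

A → E → G → K → Q → B → C → H → J → M → R → D → I → L → N → F → O → P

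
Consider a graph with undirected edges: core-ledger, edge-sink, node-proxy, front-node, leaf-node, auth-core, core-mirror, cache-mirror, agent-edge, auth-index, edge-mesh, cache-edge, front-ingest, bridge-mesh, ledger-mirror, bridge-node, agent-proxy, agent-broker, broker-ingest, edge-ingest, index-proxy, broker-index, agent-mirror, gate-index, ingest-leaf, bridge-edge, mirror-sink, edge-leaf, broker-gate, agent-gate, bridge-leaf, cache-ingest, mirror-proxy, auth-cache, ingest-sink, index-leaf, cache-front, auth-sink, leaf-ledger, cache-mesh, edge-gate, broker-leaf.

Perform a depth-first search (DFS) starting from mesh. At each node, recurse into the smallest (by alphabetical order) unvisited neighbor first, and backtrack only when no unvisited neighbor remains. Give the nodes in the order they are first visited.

Visit mesh
mesh → bridge
bridge → edge
edge → agent
agent → broker
broker → gate
gate → index
index → auth
auth → cache
cache → front
front → ingest
ingest → leaf
leaf → ledger
ledger → core
core → mirror
mirror → proxy
proxy → node
mirror → sink

mesh bridge edge agent broker gate index auth cache front ingest leaf ledger core mirror proxy node sink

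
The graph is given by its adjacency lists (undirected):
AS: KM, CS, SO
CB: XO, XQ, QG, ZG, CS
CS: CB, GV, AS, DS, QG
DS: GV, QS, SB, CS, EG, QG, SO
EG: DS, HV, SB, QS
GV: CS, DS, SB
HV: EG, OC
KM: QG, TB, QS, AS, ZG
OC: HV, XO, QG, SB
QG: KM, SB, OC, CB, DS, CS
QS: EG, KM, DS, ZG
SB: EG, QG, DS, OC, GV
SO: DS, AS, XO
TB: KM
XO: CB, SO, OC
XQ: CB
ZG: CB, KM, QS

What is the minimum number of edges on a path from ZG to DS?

Level 0: ZG
Level 1: CB, KM, QS
Level 2: AS, CS, DS, EG, QG, TB, XO, XQ
Level 3: GV, HV, OC, SB, SO
DS first appears at level 2.

2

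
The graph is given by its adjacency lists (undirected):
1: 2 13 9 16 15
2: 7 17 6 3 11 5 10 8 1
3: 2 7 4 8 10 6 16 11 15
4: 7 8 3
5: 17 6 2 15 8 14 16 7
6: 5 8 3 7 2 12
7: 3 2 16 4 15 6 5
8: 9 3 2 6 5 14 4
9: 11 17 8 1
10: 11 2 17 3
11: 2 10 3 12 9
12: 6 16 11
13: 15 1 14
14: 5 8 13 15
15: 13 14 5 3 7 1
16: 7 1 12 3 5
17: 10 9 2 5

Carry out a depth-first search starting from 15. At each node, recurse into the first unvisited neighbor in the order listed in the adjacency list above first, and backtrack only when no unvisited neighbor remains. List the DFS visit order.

15 → 13 → 1 → 2 → 7 → 3 → 4 → 8 → 9 → 11 → 10 → 17 → 5 → 6 → 12 → 16 → 14

Visit 15
15 → 13
13 → 1
1 → 2
2 → 7
7 → 3
3 → 4
4 → 8
8 → 9
9 → 11
11 → 10
10 → 17
17 → 5
5 → 6
6 → 12
12 → 16
5 → 14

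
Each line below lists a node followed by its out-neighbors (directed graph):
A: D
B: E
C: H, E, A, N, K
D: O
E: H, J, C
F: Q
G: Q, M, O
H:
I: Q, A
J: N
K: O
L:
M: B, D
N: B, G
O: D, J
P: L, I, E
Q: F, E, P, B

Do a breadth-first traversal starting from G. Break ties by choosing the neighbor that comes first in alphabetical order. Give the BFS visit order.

Visit G; enqueue M, O, Q → queue [M, O, Q]
Visit M; enqueue B, D → queue [O, Q, B, D]
Visit O; enqueue J → queue [Q, B, D, J]
Visit Q; enqueue E, F, P → queue [B, D, J, E, F, P]
Visit B → queue [D, J, E, F, P]
Visit D → queue [J, E, F, P]
Visit J; enqueue N → queue [E, F, P, N]
Visit E; enqueue C, H → queue [F, P, N, C, H]
Visit F → queue [P, N, C, H]
Visit P; enqueue I, L → queue [N, C, H, I, L]
Visit N → queue [C, H, I, L]
Visit C; enqueue A, K → queue [H, I, L, A, K]
Visit H → queue [I, L, A, K]
Visit I → queue [L, A, K]
Visit L → queue [A, K]
Visit A → queue [K]
Visit K → queue []

G, M, O, Q, B, D, J, E, F, P, N, C, H, I, L, A, K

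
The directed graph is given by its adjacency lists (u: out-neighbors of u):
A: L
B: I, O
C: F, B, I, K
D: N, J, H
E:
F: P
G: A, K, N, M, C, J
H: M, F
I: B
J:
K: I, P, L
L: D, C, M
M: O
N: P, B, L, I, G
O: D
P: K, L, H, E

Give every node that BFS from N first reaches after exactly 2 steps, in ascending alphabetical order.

Level 0: N
Level 1: B, G, I, L, P
Level 2: A, C, D, E, H, J, K, M, O
Level 3: F

A, C, D, E, H, J, K, M, O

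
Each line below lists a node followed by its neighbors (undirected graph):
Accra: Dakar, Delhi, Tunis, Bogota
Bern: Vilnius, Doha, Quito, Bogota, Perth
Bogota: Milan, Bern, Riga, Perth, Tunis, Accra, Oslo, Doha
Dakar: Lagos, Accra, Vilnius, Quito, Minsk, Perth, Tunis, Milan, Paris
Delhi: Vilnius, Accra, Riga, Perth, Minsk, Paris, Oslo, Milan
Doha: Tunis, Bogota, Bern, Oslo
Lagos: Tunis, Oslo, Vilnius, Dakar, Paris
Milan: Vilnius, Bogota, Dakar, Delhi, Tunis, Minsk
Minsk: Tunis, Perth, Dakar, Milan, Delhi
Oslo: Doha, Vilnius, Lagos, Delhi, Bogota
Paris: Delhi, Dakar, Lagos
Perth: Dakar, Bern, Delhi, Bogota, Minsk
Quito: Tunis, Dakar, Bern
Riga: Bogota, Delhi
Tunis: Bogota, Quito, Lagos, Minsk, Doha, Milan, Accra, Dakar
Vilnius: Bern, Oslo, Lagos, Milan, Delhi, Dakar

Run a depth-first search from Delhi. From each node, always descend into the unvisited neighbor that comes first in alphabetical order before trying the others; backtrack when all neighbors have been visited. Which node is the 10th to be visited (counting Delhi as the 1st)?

Visit Delhi
Delhi → Accra
Accra → Bogota
Bogota → Bern
Bern → Doha
Doha → Oslo
Oslo → Lagos
Lagos → Dakar
Dakar → Milan
Milan → Minsk
Minsk → Perth
Minsk → Tunis
Tunis → Quito
Milan → Vilnius
Dakar → Paris
Bogota → Riga

Visit order: Delhi, Accra, Bogota, Bern, Doha, Oslo, Lagos, Dakar, Milan, Minsk, Perth, Tunis, Quito, Vilnius, Paris, Riga

Minsk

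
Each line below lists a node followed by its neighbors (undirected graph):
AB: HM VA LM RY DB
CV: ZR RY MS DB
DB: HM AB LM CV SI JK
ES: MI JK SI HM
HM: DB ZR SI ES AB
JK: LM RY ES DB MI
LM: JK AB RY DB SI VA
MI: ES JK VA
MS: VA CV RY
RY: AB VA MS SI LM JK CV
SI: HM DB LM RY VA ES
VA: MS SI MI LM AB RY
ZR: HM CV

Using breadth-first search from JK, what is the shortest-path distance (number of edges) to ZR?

Level 0: JK
Level 1: DB, ES, LM, MI, RY
Level 2: AB, CV, HM, MS, SI, VA
Level 3: ZR
ZR first appears at level 3.

3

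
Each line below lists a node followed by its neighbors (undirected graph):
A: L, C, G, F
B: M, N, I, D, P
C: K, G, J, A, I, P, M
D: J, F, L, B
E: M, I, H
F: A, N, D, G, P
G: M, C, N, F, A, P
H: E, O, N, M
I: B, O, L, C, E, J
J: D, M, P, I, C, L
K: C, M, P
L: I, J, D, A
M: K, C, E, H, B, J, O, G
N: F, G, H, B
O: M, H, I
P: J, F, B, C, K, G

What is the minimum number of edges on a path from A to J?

2

Level 0: A
Level 1: C, F, G, L
Level 2: D, I, J, K, M, N, P
Level 3: B, E, H, O
J first appears at level 2.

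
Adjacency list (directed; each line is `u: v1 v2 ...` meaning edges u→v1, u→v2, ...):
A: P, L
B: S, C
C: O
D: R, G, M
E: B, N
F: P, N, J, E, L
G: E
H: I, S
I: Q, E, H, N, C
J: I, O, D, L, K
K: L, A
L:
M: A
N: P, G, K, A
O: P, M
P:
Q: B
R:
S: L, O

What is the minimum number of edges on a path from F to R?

3

Level 0: F
Level 1: E, J, L, N, P
Level 2: A, B, D, G, I, K, O
Level 3: C, H, M, Q, R, S
R first appears at level 3.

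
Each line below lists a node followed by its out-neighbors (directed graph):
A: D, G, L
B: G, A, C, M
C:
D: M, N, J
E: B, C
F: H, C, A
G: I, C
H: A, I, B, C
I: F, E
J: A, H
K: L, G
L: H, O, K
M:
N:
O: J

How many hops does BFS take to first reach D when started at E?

Level 0: E
Level 1: B, C
Level 2: A, G, M
Level 3: D, I, L
Level 4: F, H, J, K, N, O
D first appears at level 3.

3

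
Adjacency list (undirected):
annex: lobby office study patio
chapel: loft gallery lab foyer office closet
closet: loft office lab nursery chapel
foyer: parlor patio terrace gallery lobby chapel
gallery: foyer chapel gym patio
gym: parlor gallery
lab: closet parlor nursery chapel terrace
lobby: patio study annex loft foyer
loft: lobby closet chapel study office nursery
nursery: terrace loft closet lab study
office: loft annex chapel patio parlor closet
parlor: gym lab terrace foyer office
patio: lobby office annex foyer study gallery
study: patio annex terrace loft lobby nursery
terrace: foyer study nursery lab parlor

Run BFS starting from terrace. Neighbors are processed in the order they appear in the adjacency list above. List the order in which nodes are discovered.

Visit terrace; enqueue foyer, study, nursery, lab, parlor → queue [foyer, study, nursery, lab, parlor]
Visit foyer; enqueue patio, gallery, lobby, chapel → queue [study, nursery, lab, parlor, patio, gallery, lobby, chapel]
Visit study; enqueue annex, loft → queue [nursery, lab, parlor, patio, gallery, lobby, chapel, annex, loft]
Visit nursery; enqueue closet → queue [lab, parlor, patio, gallery, lobby, chapel, annex, loft, closet]
Visit lab → queue [parlor, patio, gallery, lobby, chapel, annex, loft, closet]
Visit parlor; enqueue gym, office → queue [patio, gallery, lobby, chapel, annex, loft, closet, gym, office]
Visit patio → queue [gallery, lobby, chapel, annex, loft, closet, gym, office]
Visit gallery → queue [lobby, chapel, annex, loft, closet, gym, office]
Visit lobby → queue [chapel, annex, loft, closet, gym, office]
Visit chapel → queue [annex, loft, closet, gym, office]
Visit annex → queue [loft, closet, gym, office]
Visit loft → queue [closet, gym, office]
Visit closet → queue [gym, office]
Visit gym → queue [office]
Visit office → queue []

terrace foyer study nursery lab parlor patio gallery lobby chapel annex loft closet gym office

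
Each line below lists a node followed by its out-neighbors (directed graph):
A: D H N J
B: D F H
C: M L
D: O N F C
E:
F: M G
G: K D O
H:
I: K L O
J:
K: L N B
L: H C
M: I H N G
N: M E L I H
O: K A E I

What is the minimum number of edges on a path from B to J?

Level 0: B
Level 1: D, F, H
Level 2: C, G, M, N, O
Level 3: A, E, I, K, L
Level 4: J
J first appears at level 4.

4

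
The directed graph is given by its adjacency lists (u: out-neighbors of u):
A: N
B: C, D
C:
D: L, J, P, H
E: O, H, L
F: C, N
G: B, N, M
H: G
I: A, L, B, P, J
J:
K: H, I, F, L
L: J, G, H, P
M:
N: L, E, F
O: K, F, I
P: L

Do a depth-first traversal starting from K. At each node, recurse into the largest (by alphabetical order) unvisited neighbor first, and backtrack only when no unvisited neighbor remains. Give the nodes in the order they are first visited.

K, L, P, J, H, G, N, F, C, E, O, I, B, D, A, M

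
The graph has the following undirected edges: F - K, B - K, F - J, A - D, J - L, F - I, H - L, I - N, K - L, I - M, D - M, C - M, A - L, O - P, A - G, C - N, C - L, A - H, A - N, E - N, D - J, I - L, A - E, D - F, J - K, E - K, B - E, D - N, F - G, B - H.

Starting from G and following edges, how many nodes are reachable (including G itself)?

14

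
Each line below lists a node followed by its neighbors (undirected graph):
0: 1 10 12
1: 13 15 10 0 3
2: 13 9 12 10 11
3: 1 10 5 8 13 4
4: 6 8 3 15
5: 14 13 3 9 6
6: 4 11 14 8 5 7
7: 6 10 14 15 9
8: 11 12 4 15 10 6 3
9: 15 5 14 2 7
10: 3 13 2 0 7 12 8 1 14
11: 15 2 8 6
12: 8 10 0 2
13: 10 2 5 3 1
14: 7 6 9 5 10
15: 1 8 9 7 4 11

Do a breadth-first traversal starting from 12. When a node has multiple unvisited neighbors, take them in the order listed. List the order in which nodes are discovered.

Visit 12; enqueue 8, 10, 0, 2 → queue [8, 10, 0, 2]
Visit 8; enqueue 11, 4, 15, 6, 3 → queue [10, 0, 2, 11, 4, 15, 6, 3]
Visit 10; enqueue 13, 7, 1, 14 → queue [0, 2, 11, 4, 15, 6, 3, 13, 7, 1, 14]
Visit 0 → queue [2, 11, 4, 15, 6, 3, 13, 7, 1, 14]
Visit 2; enqueue 9 → queue [11, 4, 15, 6, 3, 13, 7, 1, 14, 9]
Visit 11 → queue [4, 15, 6, 3, 13, 7, 1, 14, 9]
Visit 4 → queue [15, 6, 3, 13, 7, 1, 14, 9]
Visit 15 → queue [6, 3, 13, 7, 1, 14, 9]
Visit 6; enqueue 5 → queue [3, 13, 7, 1, 14, 9, 5]
Visit 3 → queue [13, 7, 1, 14, 9, 5]
Visit 13 → queue [7, 1, 14, 9, 5]
Visit 7 → queue [1, 14, 9, 5]
Visit 1 → queue [14, 9, 5]
Visit 14 → queue [9, 5]
Visit 9 → queue [5]
Visit 5 → queue []

12 → 8 → 10 → 0 → 2 → 11 → 4 → 15 → 6 → 3 → 13 → 7 → 1 → 14 → 9 → 5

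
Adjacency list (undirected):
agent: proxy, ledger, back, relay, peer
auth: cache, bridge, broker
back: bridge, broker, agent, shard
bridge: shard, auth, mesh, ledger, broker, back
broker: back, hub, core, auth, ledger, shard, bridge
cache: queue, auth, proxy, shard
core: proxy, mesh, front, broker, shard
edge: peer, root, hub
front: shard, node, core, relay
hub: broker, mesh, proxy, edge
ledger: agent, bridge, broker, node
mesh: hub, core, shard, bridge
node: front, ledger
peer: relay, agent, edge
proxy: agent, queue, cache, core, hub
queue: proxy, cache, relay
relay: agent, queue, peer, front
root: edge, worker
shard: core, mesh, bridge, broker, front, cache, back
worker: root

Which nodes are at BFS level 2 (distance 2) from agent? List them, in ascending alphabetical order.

Level 0: agent
Level 1: back, ledger, peer, proxy, relay
Level 2: bridge, broker, cache, core, edge, front, hub, node, queue, shard
Level 3: auth, mesh, root
Level 4: worker

bridge, broker, cache, core, edge, front, hub, node, queue, shard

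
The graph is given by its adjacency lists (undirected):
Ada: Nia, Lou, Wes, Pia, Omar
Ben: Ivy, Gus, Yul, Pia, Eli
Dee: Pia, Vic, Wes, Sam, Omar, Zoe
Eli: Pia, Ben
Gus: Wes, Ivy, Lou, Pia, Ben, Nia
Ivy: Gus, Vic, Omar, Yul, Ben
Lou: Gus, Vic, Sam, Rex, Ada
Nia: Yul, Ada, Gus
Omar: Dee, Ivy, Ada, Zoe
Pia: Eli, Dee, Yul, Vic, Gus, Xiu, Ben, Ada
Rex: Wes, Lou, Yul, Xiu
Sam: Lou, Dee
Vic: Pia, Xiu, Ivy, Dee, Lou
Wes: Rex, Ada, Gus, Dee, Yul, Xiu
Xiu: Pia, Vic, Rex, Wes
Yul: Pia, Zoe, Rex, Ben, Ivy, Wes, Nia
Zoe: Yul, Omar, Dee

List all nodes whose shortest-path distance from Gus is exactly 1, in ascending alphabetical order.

Ben, Ivy, Lou, Nia, Pia, Wes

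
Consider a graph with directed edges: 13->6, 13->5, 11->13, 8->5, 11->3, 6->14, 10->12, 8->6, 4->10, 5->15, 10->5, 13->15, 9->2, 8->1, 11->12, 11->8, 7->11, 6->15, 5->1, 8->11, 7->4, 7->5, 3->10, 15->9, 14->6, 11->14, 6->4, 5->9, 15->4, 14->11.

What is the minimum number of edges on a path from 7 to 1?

Level 0: 7
Level 1: 4, 5, 11
Level 2: 1, 3, 8, 9, 10, 12, 13, 14, 15
Level 3: 2, 6
1 first appears at level 2.

2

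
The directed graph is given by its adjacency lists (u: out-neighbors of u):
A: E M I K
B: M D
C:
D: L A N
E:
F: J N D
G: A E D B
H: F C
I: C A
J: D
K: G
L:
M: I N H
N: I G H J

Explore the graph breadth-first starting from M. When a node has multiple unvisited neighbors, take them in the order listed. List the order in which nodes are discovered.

Visit M; enqueue I, N, H → queue [I, N, H]
Visit I; enqueue C, A → queue [N, H, C, A]
Visit N; enqueue G, J → queue [H, C, A, G, J]
Visit H; enqueue F → queue [C, A, G, J, F]
Visit C → queue [A, G, J, F]
Visit A; enqueue E, K → queue [G, J, F, E, K]
Visit G; enqueue D, B → queue [J, F, E, K, D, B]
Visit J → queue [F, E, K, D, B]
Visit F → queue [E, K, D, B]
Visit E → queue [K, D, B]
Visit K → queue [D, B]
Visit D; enqueue L → queue [B, L]
Visit B → queue [L]
Visit L → queue []

M, I, N, H, C, A, G, J, F, E, K, D, B, L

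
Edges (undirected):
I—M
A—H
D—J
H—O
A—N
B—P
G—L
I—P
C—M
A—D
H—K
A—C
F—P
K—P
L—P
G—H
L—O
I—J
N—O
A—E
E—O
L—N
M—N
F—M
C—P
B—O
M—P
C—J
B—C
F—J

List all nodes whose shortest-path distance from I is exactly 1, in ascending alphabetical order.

Level 0: I
Level 1: J, M, P
Level 2: B, C, D, F, K, L, N
Level 3: A, G, H, O
Level 4: E

J, M, P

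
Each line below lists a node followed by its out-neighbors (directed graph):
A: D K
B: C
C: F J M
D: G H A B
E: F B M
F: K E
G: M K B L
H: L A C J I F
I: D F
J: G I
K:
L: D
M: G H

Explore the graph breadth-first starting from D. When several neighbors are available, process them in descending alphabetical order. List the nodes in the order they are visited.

D, H, G, B, A, L, J, I, F, C, M, K, E

Visit D; enqueue H, G, B, A → queue [H, G, B, A]
Visit H; enqueue L, J, I, F, C → queue [G, B, A, L, J, I, F, C]
Visit G; enqueue M, K → queue [B, A, L, J, I, F, C, M, K]
Visit B → queue [A, L, J, I, F, C, M, K]
Visit A → queue [L, J, I, F, C, M, K]
Visit L → queue [J, I, F, C, M, K]
Visit J → queue [I, F, C, M, K]
Visit I → queue [F, C, M, K]
Visit F; enqueue E → queue [C, M, K, E]
Visit C → queue [M, K, E]
Visit M → queue [K, E]
Visit K → queue [E]
Visit E → queue []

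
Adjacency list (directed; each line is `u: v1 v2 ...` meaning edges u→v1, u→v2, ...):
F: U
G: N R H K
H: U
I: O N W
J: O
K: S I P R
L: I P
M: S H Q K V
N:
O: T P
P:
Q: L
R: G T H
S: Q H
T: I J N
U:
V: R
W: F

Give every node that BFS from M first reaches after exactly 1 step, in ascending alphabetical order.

Level 0: M
Level 1: H, K, Q, S, V
Level 2: I, L, P, R, U
Level 3: G, N, O, T, W
Level 4: F, J

H, K, Q, S, V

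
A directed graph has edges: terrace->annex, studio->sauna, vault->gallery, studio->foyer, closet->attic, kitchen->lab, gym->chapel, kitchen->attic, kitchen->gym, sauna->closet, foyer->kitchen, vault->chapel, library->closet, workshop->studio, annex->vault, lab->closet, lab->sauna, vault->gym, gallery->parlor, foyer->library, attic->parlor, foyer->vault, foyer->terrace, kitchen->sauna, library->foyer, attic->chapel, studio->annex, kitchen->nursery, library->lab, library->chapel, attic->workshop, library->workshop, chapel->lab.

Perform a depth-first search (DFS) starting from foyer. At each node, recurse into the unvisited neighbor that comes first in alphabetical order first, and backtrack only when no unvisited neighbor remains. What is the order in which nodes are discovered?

Visit foyer
foyer → kitchen
kitchen → attic
attic → chapel
chapel → lab
lab → closet
lab → sauna
attic → parlor
attic → workshop
workshop → studio
studio → annex
annex → vault
vault → gallery
vault → gym
kitchen → nursery
foyer → library
foyer → terrace

foyer → kitchen → attic → chapel → lab → closet → sauna → parlor → workshop → studio → annex → vault → gallery → gym → nursery → library → terrace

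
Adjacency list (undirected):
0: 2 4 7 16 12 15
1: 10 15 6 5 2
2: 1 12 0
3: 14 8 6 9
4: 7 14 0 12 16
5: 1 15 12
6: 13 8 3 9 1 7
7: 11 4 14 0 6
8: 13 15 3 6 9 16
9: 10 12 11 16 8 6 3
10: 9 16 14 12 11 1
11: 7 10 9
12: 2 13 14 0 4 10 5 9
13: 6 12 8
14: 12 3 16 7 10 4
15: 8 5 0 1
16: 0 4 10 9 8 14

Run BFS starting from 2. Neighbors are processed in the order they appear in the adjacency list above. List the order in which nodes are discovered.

Visit 2; enqueue 1, 12, 0 → queue [1, 12, 0]
Visit 1; enqueue 10, 15, 6, 5 → queue [12, 0, 10, 15, 6, 5]
Visit 12; enqueue 13, 14, 4, 9 → queue [0, 10, 15, 6, 5, 13, 14, 4, 9]
Visit 0; enqueue 7, 16 → queue [10, 15, 6, 5, 13, 14, 4, 9, 7, 16]
Visit 10; enqueue 11 → queue [15, 6, 5, 13, 14, 4, 9, 7, 16, 11]
Visit 15; enqueue 8 → queue [6, 5, 13, 14, 4, 9, 7, 16, 11, 8]
Visit 6; enqueue 3 → queue [5, 13, 14, 4, 9, 7, 16, 11, 8, 3]
Visit 5 → queue [13, 14, 4, 9, 7, 16, 11, 8, 3]
Visit 13 → queue [14, 4, 9, 7, 16, 11, 8, 3]
Visit 14 → queue [4, 9, 7, 16, 11, 8, 3]
Visit 4 → queue [9, 7, 16, 11, 8, 3]
Visit 9 → queue [7, 16, 11, 8, 3]
Visit 7 → queue [16, 11, 8, 3]
Visit 16 → queue [11, 8, 3]
Visit 11 → queue [8, 3]
Visit 8 → queue [3]
Visit 3 → queue []

2 → 1 → 12 → 0 → 10 → 15 → 6 → 5 → 13 → 14 → 4 → 9 → 7 → 16 → 11 → 8 → 3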